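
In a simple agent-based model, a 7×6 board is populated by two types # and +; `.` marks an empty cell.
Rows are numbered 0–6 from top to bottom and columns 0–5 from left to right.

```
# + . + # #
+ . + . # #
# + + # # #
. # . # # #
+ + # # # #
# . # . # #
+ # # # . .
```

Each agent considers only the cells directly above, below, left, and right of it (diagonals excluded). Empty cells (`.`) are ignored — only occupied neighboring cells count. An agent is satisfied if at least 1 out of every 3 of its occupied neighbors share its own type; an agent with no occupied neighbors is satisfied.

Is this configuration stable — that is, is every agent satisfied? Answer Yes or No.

No

(0,0)# 0/2 unhappy
(0,1)+ 0/1 unhappy
(0,3)+ 0/1 unhappy
(0,4)# 2/3 ok
(0,5)# 2/2 ok
(1,0)+ 0/2 unhappy
(1,2)+ 1/1 ok
(1,4)# 3/3 ok
(1,5)# 3/3 ok
(2,0)# 0/2 unhappy
(2,1)+ 1/3 ok
(2,2)+ 2/3 ok
(2,3)# 2/3 ok
(2,4)# 4/4 ok
(2,5)# 3/3 ok
(3,1)# 0/2 unhappy
(3,3)# 3/3 ok
(3,4)# 4/4 ok
(3,5)# 3/3 ok
(4,0)+ 1/2 ok
(4,1)+ 1/3 ok
(4,2)# 2/3 ok
(4,3)# 3/3 ok
(4,4)# 4/4 ok
(4,5)# 3/3 ok
(5,0)# 0/2 unhappy
(5,2)# 2/2 ok
(5,4)# 2/2 ok
(5,5)# 2/2 ok
(6,0)+ 0/2 unhappy
(6,1)# 1/2 ok
(6,2)# 3/3 ok
(6,3)# 1/1 ok
For instance (0,0) has only 0/2 same-type neighbors, below 1/3.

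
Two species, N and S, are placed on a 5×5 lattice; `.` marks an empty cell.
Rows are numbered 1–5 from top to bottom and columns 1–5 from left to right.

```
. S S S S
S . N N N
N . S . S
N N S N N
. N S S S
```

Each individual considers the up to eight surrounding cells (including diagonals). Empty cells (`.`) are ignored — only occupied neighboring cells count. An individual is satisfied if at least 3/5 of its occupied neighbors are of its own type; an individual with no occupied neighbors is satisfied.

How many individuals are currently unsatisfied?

16

Row 1: (1,2)S 2/3 ✓ · (1,3)S 2/4 ✗ · (1,4)S 2/5 ✗ · (1,5)S 1/3 ✗
Row 2: (2,1)S 1/2 ✗ · (2,3)N 1/5 ✗ · (2,4)N 2/7 ✗ · (2,5)N 1/4 ✗
Row 3: (3,1)N 2/3 ✓ · (3,3)S 1/5 ✗ · (3,5)S 0/4 ✗
Row 4: (4,1)N 3/3 ✓ · (4,2)N 3/6 ✗ · (4,3)S 3/6 ✗ · (4,4)N 1/7 ✗ · (4,5)N 1/4 ✗
Row 5: (5,2)N 2/4 ✗ · (5,3)S 2/5 ✗ · (5,4)S 3/5 ✓ · (5,5)S 1/3 ✗
Unsatisfied: (1,3), (1,4), (1,5), (2,1), (2,3), (2,4), (2,5), (3,3), (3,5), (4,2), (4,3), (4,4), (4,5), (5,2), (5,3), (5,5) — 16 in total.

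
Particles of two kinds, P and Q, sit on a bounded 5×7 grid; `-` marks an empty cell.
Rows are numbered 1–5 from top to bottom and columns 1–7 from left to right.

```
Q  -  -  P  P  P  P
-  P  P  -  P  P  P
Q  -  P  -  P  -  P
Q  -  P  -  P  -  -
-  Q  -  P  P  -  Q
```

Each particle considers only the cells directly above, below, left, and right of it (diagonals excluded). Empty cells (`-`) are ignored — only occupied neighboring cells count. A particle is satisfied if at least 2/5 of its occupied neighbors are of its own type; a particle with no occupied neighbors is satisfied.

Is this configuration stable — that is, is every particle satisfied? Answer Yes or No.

(1,1)Q 0/0 ok
(1,4)P 1/1 ok
(1,5)P 3/3 ok
(1,6)P 3/3 ok
(1,7)P 2/2 ok
(2,2)P 1/1 ok
(2,3)P 2/2 ok
(2,5)P 3/3 ok
(2,6)P 3/3 ok
(2,7)P 3/3 ok
(3,1)Q 1/1 ok
(3,3)P 2/2 ok
(3,5)P 2/2 ok
(3,7)P 1/1 ok
(4,1)Q 1/1 ok
(4,3)P 1/1 ok
(4,5)P 2/2 ok
(5,2)Q 0/0 ok
(5,4)P 1/1 ok
(5,5)P 2/2 ok
(5,7)Q 0/0 ok
All meet the threshold, so the configuration is stable.

Yes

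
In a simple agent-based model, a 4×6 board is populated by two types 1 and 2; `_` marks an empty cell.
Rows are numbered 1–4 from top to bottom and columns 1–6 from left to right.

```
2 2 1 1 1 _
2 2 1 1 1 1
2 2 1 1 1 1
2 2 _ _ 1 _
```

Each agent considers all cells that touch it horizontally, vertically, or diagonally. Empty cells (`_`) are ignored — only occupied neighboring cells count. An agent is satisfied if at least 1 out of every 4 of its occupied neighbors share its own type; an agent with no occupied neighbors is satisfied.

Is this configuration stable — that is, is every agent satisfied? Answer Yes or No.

Row 1: (1,1)2 3/3 ✓ · (1,2)2 3/5 ✓ · (1,3)1 3/5 ✓ · (1,4)1 5/5 ✓ · (1,5)1 4/4 ✓
Row 2: (2,1)2 5/5 ✓ · (2,2)2 5/8 ✓ · (2,3)1 5/8 ✓ · (2,4)1 8/8 ✓ · (2,5)1 7/7 ✓ · (2,6)1 4/4 ✓
Row 3: (3,1)2 5/5 ✓ · (3,2)2 5/7 ✓ · (3,3)1 3/6 ✓ · (3,4)1 6/6 ✓ · (3,5)1 6/6 ✓ · (3,6)1 4/4 ✓
Row 4: (4,1)2 3/3 ✓ · (4,2)2 3/4 ✓ · (4,5)1 3/3 ✓
All meet the threshold, so the configuration is stable.

Yes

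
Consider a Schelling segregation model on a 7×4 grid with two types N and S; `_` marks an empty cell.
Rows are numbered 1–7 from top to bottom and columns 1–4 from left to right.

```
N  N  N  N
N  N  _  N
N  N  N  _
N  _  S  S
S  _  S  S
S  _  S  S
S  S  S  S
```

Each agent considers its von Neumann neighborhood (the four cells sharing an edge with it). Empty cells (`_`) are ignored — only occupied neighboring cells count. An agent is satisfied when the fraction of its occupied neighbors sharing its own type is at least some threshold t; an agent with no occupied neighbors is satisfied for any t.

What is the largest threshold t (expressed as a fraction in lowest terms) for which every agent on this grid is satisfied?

(1,1)N 2/2
(1,2)N 3/3
(1,3)N 2/2
(1,4)N 2/2
(2,1)N 3/3
(2,2)N 3/3
(2,4)N 1/1
(3,1)N 3/3
(3,2)N 3/3
(3,3)N 1/2
(4,1)N 1/2
(4,3)S 2/3
(4,4)S 2/2
(5,1)S 1/2
(5,3)S 3/3
(5,4)S 3/3
(6,1)S 2/2
(6,3)S 3/3
(6,4)S 3/3
(7,1)S 2/2
(7,2)S 2/2
(7,3)S 3/3
(7,4)S 2/2
The smallest same-type fraction is 1/2 at (3,3), which reduces to 1/2. Any threshold above that leaves this agent unsatisfied.

1/2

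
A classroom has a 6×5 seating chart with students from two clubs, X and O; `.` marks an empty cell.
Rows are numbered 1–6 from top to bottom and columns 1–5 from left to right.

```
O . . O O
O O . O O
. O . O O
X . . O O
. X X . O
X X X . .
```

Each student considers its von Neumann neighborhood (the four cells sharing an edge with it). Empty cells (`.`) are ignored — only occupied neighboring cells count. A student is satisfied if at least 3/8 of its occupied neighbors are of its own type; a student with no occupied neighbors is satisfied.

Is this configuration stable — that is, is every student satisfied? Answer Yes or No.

Yes

Row 1: (1,1)O 1/1 ✓ · (1,4)O 2/2 ✓ · (1,5)O 2/2 ✓
Row 2: (2,1)O 2/2 ✓ · (2,2)O 2/2 ✓ · (2,4)O 3/3 ✓ · (2,5)O 3/3 ✓
Row 3: (3,2)O 1/1 ✓ · (3,4)O 3/3 ✓ · (3,5)O 3/3 ✓
Row 4: (4,1)X 0/0 ✓ · (4,4)O 2/2 ✓ · (4,5)O 3/3 ✓
Row 5: (5,2)X 2/2 ✓ · (5,3)X 2/2 ✓ · (5,5)O 1/1 ✓
Row 6: (6,1)X 1/1 ✓ · (6,2)X 3/3 ✓ · (6,3)X 2/2 ✓
All meet the threshold, so the configuration is stable.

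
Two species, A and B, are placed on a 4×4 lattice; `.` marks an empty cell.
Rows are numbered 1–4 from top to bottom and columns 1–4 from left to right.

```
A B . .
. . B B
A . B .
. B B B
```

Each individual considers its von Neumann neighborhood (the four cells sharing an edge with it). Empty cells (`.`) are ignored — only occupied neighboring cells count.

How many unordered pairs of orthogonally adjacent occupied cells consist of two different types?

Scan each occupied cell's neighbors to the right and below so each pair is counted once.
From row 1: 1 unlike of 1 pairs (running 1/1).
From row 2: 0 unlike of 2 pairs (running 1/3).
From row 3: 0 unlike of 1 pairs (running 1/4).
From row 4: 0 unlike of 2 pairs (running 1/6).
Total adjacent occupied pairs: 6; unlike-type pairs: 1.

1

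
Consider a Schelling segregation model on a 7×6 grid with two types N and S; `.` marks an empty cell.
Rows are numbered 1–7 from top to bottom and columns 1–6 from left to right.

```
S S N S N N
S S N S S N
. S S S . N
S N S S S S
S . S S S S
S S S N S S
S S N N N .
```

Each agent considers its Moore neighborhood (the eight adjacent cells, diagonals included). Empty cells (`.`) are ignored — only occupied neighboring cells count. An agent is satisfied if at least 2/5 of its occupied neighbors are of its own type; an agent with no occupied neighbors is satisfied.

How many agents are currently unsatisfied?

(1,1)S 3/3 ok
(1,2)S 3/5 ok
(1,3)N 1/5 unhappy
(1,4)S 2/5 ok
(1,5)N 2/5 ok
(1,6)N 2/3 ok
(2,1)S 4/4 ok
(2,2)S 5/7 ok
(2,3)N 1/8 unhappy
(2,4)S 4/7 ok
(2,5)S 3/7 ok
(2,6)N 3/4 ok
(3,2)S 5/7 ok
(3,3)S 6/8 ok
(3,4)S 6/7 ok
(3,6)N 1/4 unhappy
(4,1)S 2/3 ok
(4,2)N 0/6 unhappy
(4,3)S 6/7 ok
(4,4)S 7/7 ok
(4,5)S 6/7 ok
(4,6)S 3/4 ok
(5,1)S 3/4 ok
(5,3)S 5/7 ok
(5,4)S 7/8 ok
(5,5)S 7/8 ok
(5,6)S 5/5 ok
(6,1)S 4/4 ok
(6,2)S 6/7 ok
(6,3)S 4/7 ok
(6,4)N 3/8 unhappy
(6,5)S 4/7 ok
(6,6)S 3/4 ok
(7,1)S 3/3 ok
(7,2)S 4/5 ok
(7,3)N 2/5 ok
(7,4)N 3/5 ok
(7,5)N 2/4 ok
Unsatisfied: (1,3), (2,3), (3,6), (4,2), (6,4) — 5 in total.

5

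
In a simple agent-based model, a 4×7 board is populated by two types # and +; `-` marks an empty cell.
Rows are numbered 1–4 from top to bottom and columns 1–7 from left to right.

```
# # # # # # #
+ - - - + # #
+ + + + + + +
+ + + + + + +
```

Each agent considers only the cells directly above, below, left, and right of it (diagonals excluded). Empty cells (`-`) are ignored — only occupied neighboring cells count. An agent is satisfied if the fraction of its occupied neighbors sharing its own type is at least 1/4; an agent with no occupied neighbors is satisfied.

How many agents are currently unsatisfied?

Row 1: (1,1)# 1/2 ok · (1,2)# 2/2 ok · (1,3)# 2/2 ok · (1,4)# 2/2 ok · (1,5)# 2/3 ok · (1,6)# 3/3 ok · (1,7)# 2/2 ok
Row 2: (2,1)+ 1/2 ok · (2,5)+ 1/3 ok · (2,6)# 2/4 ok · (2,7)# 2/3 ok
Row 3: (3,1)+ 3/3 ok · (3,2)+ 3/3 ok · (3,3)+ 3/3 ok · (3,4)+ 3/3 ok · (3,5)+ 4/4 ok · (3,6)+ 3/4 ok · (3,7)+ 2/3 ok
Row 4: (4,1)+ 2/2 ok · (4,2)+ 3/3 ok · (4,3)+ 3/3 ok · (4,4)+ 3/3 ok · (4,5)+ 3/3 ok · (4,6)+ 3/3 ok · (4,7)+ 2/2 ok
Every one meets the threshold.

0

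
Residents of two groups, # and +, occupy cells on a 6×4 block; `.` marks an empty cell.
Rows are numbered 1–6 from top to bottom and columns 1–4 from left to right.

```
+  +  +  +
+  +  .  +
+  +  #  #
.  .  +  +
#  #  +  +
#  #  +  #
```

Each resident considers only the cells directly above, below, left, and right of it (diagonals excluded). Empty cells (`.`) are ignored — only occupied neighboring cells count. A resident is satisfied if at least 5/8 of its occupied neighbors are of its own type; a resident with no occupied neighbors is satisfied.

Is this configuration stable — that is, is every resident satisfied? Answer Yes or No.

No

Row 1: (1,1)+ 2/2 ✓ · (1,2)+ 3/3 ✓ · (1,3)+ 2/2 ✓ · (1,4)+ 2/2 ✓
Row 2: (2,1)+ 3/3 ✓ · (2,2)+ 3/3 ✓ · (2,4)+ 1/2 ✗
Row 3: (3,1)+ 2/2 ✓ · (3,2)+ 2/3 ✓ · (3,3)# 1/3 ✗ · (3,4)# 1/3 ✗
Row 4: (4,3)+ 2/3 ✓ · (4,4)+ 2/3 ✓
Row 5: (5,1)# 2/2 ✓ · (5,2)# 2/3 ✓ · (5,3)+ 3/4 ✓ · (5,4)+ 2/3 ✓
Row 6: (6,1)# 2/2 ✓ · (6,2)# 2/3 ✓ · (6,3)+ 1/3 ✗ · (6,4)# 0/2 ✗
For instance (2,4) has only 1/2 same-type neighbors, below 5/8.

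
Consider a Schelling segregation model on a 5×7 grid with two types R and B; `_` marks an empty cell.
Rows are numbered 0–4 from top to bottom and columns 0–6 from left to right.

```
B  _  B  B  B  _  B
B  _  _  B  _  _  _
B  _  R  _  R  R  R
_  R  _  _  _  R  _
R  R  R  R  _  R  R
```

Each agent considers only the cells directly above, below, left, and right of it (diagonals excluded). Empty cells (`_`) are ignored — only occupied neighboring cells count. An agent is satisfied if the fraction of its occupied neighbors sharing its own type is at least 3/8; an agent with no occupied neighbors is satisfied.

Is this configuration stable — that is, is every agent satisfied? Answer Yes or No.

(0,0)B 1/1 ok
(0,2)B 1/1 ok
(0,3)B 3/3 ok
(0,4)B 1/1 ok
(0,6)B 0/0 ok
(1,0)B 2/2 ok
(1,3)B 1/1 ok
(2,0)B 1/1 ok
(2,2)R 0/0 ok
(2,4)R 1/1 ok
(2,5)R 3/3 ok
(2,6)R 1/1 ok
(3,1)R 1/1 ok
(3,5)R 2/2 ok
(4,0)R 1/1 ok
(4,1)R 3/3 ok
(4,2)R 2/2 ok
(4,3)R 1/1 ok
(4,5)R 2/2 ok
(4,6)R 1/1 ok
All meet the threshold, so the configuration is stable.

Yes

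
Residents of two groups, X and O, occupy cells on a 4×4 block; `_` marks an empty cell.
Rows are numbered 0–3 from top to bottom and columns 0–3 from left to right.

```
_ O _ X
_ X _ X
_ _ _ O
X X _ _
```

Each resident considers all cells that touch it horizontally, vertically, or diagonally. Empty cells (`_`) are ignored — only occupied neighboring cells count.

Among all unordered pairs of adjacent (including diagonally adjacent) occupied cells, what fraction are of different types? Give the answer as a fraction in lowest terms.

Scan each occupied cell's neighbors to the right and below (and the two forward diagonals) so each pair is counted once.
From row 0: 1 unlike of 2 pairs (running 1/2).
From row 1: 1 unlike of 1 pairs (running 2/3).
From row 3: 0 unlike of 1 pairs (running 2/4).
Total adjacent occupied pairs: 4; unlike-type pairs: 2.
2/4 reduces to 1/2.

1/2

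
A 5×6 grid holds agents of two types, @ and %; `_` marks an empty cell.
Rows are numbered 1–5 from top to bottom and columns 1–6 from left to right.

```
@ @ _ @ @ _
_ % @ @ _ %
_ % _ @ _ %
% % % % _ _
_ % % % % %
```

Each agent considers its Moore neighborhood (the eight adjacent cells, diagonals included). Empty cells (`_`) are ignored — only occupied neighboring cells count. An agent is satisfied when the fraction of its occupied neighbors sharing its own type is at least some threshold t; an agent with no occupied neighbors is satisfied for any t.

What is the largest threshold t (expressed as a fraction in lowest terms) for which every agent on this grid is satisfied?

1/4

Row 1: (1,1)@ 1/2 · (1,2)@ 2/3 · (1,4)@ 3/3 · (1,5)@ 2/3
Row 2: (2,2)% 1/4 · (2,3)@ 4/6 · (2,4)@ 4/4 · (2,6)% 1/2
Row 3: (3,2)% 4/5 · (3,4)@ 2/4 · (3,6)% 1/1
Row 4: (4,1)% 3/3 · (4,2)% 5/5 · (4,3)% 6/7 · (4,4)% 4/5
Row 5: (5,2)% 4/4 · (5,3)% 5/5 · (5,4)% 4/4 · (5,5)% 3/3 · (5,6)% 1/1
The smallest same-type fraction is 1/4 at (2,2), which reduces to 1/4. Any threshold above that leaves this agent unsatisfied.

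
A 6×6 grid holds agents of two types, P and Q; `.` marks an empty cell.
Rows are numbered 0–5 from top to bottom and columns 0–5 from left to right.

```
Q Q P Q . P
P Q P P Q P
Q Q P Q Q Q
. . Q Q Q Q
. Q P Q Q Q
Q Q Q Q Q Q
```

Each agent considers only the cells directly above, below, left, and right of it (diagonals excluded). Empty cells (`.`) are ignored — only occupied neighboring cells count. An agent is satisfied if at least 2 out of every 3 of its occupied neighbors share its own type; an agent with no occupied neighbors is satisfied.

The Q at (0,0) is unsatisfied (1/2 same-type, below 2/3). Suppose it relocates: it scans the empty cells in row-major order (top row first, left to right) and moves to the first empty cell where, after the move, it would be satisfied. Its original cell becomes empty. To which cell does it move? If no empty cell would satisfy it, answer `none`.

(0,4)

Vacating (0,0). Empty cells in order:
  (0,4): 2/3 same-type → satisfied — stop here.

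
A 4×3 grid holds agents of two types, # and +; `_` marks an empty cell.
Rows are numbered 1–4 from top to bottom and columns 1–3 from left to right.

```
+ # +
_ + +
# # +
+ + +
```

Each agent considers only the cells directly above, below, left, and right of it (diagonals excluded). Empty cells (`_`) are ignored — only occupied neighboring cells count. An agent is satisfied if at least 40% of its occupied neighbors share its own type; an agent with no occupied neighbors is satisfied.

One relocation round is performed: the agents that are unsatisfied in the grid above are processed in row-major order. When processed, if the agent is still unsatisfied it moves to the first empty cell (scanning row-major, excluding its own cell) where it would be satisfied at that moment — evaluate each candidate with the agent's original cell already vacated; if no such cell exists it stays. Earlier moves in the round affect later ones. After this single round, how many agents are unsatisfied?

Initially unsatisfied (in order): (1,1), (1,2), (2,2), (3,2).
  (1,1) → (2,1).
  (1,2): no empty cell satisfies it; stays.
  (2,2): now satisfied by earlier moves; stays.
  (3,2) → (1,1).
Resulting grid:
# # +
+ + +
# _ +
+ + +
Unsatisfied now: (1,2), (2,1), (3,1).

3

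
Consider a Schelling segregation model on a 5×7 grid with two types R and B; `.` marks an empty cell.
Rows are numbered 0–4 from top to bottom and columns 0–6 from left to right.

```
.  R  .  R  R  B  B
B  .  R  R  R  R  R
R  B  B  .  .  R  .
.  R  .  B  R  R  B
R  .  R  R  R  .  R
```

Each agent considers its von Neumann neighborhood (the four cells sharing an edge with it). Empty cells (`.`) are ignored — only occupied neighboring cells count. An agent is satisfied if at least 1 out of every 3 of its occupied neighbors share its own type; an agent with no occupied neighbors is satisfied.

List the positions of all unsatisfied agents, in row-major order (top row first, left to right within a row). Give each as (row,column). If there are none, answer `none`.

(1,0), (2,0), (3,1), (3,3), (3,6), (4,6)

(0,1)R 0/0 ✓
(0,3)R 2/2 ✓
(0,4)R 2/3 ✓
(0,5)B 1/3 ✓
(0,6)B 1/2 ✓
(1,0)B 0/1 ✗
(1,2)R 1/2 ✓
(1,3)R 3/3 ✓
(1,4)R 3/3 ✓
(1,5)R 3/4 ✓
(1,6)R 1/2 ✓
(2,0)R 0/2 ✗
(2,1)B 1/3 ✓
(2,2)B 1/2 ✓
(2,5)R 2/2 ✓
(3,1)R 0/1 ✗
(3,3)B 0/2 ✗
(3,4)R 2/3 ✓
(3,5)R 2/3 ✓
(3,6)B 0/2 ✗
(4,0)R 0/0 ✓
(4,2)R 1/1 ✓
(4,3)R 2/3 ✓
(4,4)R 2/2 ✓
(4,6)R 0/1 ✗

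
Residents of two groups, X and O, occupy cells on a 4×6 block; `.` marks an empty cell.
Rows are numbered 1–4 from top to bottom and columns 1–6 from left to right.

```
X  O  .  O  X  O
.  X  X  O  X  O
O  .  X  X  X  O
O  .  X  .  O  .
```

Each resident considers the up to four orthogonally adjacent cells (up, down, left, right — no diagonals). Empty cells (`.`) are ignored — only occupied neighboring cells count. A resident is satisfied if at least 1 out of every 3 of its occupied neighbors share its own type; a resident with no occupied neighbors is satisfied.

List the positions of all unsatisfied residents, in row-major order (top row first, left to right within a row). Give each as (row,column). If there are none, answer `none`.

(1,1), (1,2), (2,4), (4,5)

Row 1: (1,1)X 0/1 ✗ · (1,2)O 0/2 ✗ · (1,4)O 1/2 ✓ · (1,5)X 1/3 ✓ · (1,6)O 1/2 ✓
Row 2: (2,2)X 1/2 ✓ · (2,3)X 2/3 ✓ · (2,4)O 1/4 ✗ · (2,5)X 2/4 ✓ · (2,6)O 2/3 ✓
Row 3: (3,1)O 1/1 ✓ · (3,3)X 3/3 ✓ · (3,4)X 2/3 ✓ · (3,5)X 2/4 ✓ · (3,6)O 1/2 ✓
Row 4: (4,1)O 1/1 ✓ · (4,3)X 1/1 ✓ · (4,5)O 0/1 ✗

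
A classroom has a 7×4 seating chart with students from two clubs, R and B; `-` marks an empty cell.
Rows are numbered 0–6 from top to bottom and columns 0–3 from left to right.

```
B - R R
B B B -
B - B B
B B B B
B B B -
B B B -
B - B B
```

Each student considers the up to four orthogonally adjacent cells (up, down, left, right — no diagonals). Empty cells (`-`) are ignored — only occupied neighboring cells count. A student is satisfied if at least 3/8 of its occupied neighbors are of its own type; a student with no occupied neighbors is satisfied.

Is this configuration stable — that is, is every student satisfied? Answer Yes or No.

Row 0: (0,0)B 1/1 ✓ · (0,2)R 1/2 ✓ · (0,3)R 1/1 ✓
Row 1: (1,0)B 3/3 ✓ · (1,1)B 2/2 ✓ · (1,2)B 2/3 ✓
Row 2: (2,0)B 2/2 ✓ · (2,2)B 3/3 ✓ · (2,3)B 2/2 ✓
Row 3: (3,0)B 3/3 ✓ · (3,1)B 3/3 ✓ · (3,2)B 4/4 ✓ · (3,3)B 2/2 ✓
Row 4: (4,0)B 3/3 ✓ · (4,1)B 4/4 ✓ · (4,2)B 3/3 ✓
Row 5: (5,0)B 3/3 ✓ · (5,1)B 3/3 ✓ · (5,2)B 3/3 ✓
Row 6: (6,0)B 1/1 ✓ · (6,2)B 2/2 ✓ · (6,3)B 1/1 ✓
All meet the threshold, so the configuration is stable.

Yes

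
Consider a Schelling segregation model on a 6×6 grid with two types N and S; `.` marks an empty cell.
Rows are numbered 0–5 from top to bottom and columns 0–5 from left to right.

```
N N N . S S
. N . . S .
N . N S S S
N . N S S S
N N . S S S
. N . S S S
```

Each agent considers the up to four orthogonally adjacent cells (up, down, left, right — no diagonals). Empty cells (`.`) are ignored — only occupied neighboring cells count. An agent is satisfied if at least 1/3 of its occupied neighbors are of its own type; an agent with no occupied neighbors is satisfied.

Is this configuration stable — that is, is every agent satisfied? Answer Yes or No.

Yes

(0,0)N 1/1 ok
(0,1)N 3/3 ok
(0,2)N 1/1 ok
(0,4)S 2/2 ok
(0,5)S 1/1 ok
(1,1)N 1/1 ok
(1,4)S 2/2 ok
(2,0)N 1/1 ok
(2,2)N 1/2 ok
(2,3)S 2/3 ok
(2,4)S 4/4 ok
(2,5)S 2/2 ok
(3,0)N 2/2 ok
(3,2)N 1/2 ok
(3,3)S 3/4 ok
(3,4)S 4/4 ok
(3,5)S 3/3 ok
(4,0)N 2/2 ok
(4,1)N 2/2 ok
(4,3)S 3/3 ok
(4,4)S 4/4 ok
(4,5)S 3/3 ok
(5,1)N 1/1 ok
(5,3)S 2/2 ok
(5,4)S 3/3 ok
(5,5)S 2/2 ok
All meet the threshold, so the configuration is stable.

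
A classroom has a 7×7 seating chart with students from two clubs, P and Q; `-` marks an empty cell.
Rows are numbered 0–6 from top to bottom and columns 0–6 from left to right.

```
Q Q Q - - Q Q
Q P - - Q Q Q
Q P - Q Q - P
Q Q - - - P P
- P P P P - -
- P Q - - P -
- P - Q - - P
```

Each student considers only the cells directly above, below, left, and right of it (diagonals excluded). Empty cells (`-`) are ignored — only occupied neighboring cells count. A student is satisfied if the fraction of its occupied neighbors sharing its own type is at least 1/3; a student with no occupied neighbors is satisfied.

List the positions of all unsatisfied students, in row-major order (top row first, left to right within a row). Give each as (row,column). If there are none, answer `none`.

(0,0)Q 2/2 ok
(0,1)Q 2/3 ok
(0,2)Q 1/1 ok
(0,5)Q 2/2 ok
(0,6)Q 2/2 ok
(1,0)Q 2/3 ok
(1,1)P 1/3 ok
(1,4)Q 2/2 ok
(1,5)Q 3/3 ok
(1,6)Q 2/3 ok
(2,0)Q 2/3 ok
(2,1)P 1/3 ok
(2,3)Q 1/1 ok
(2,4)Q 2/2 ok
(2,6)P 1/2 ok
(3,0)Q 2/2 ok
(3,1)Q 1/3 ok
(3,5)P 1/1 ok
(3,6)P 2/2 ok
(4,1)P 2/3 ok
(4,2)P 2/3 ok
(4,3)P 2/2 ok
(4,4)P 1/1 ok
(5,1)P 2/3 ok
(5,2)Q 0/2 unhappy
(5,5)P 0/0 ok
(6,1)P 1/1 ok
(6,3)Q 0/0 ok
(6,6)P 0/0 ok

(5,2)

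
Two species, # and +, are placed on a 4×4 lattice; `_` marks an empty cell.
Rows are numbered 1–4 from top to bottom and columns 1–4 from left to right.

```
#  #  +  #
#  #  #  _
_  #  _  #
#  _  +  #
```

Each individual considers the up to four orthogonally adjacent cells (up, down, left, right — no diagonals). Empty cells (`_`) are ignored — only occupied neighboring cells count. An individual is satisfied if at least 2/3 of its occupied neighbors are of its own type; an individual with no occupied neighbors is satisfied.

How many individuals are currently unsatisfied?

5

(1,1)# 2/2 satisfied
(1,2)# 2/3 satisfied
(1,3)+ 0/3 not
(1,4)# 0/1 not
(2,1)# 2/2 satisfied
(2,2)# 4/4 satisfied
(2,3)# 1/2 not
(3,2)# 1/1 satisfied
(3,4)# 1/1 satisfied
(4,1)# 0/0 satisfied
(4,3)+ 0/1 not
(4,4)# 1/2 not
Unsatisfied: (1,3), (1,4), (2,3), (4,3), (4,4) — 5 in total.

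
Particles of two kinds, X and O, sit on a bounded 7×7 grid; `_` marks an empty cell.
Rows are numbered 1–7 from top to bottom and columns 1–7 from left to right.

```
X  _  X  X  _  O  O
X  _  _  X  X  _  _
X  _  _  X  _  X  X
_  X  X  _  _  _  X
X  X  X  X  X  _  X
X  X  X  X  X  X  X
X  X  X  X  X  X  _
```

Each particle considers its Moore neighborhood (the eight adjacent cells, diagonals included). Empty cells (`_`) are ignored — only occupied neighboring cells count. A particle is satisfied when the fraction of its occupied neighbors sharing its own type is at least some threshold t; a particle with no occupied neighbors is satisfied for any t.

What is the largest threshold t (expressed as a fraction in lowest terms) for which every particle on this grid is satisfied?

Row 1: (1,1)X 1/1 · (1,3)X 2/2 · (1,4)X 3/3 · (1,6)O 1/2 · (1,7)O 1/1
Row 2: (2,1)X 2/2 · (2,4)X 4/4 · (2,5)X 4/5
Row 3: (3,1)X 2/2 · (3,4)X 3/3 · (3,6)X 3/3 · (3,7)X 2/2
Row 4: (4,2)X 5/5 · (4,3)X 5/5 · (4,7)X 3/3
Row 5: (5,1)X 4/4 · (5,2)X 7/7 · (5,3)X 7/7 · (5,4)X 6/6 · (5,5)X 4/4 · (5,7)X 3/3
Row 6: (6,1)X 5/5 · (6,2)X 8/8 · (6,3)X 8/8 · (6,4)X 8/8 · (6,5)X 7/7 · (6,6)X 6/6 · (6,7)X 3/3
Row 7: (7,1)X 3/3 · (7,2)X 5/5 · (7,3)X 5/5 · (7,4)X 5/5 · (7,5)X 5/5 · (7,6)X 4/4
The smallest same-type fraction is 1/2 at (1,6), which reduces to 1/2. Any threshold above that leaves this particle unsatisfied.

1/2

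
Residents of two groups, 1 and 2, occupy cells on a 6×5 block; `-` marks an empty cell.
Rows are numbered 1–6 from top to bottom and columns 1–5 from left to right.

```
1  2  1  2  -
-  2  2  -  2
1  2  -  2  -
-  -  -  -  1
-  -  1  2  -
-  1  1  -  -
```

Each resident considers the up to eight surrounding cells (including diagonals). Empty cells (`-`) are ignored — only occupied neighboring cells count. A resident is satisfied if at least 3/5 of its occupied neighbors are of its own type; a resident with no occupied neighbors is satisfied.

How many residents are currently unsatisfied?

7

(1,1)1 0/2 unhappy
(1,2)2 2/4 unhappy
(1,3)1 0/4 unhappy
(1,4)2 2/3 ok
(2,2)2 3/6 unhappy
(2,3)2 5/6 ok
(2,5)2 2/2 ok
(3,1)1 0/2 unhappy
(3,2)2 2/3 ok
(3,4)2 2/3 ok
(4,5)1 0/2 unhappy
(5,3)1 2/3 ok
(5,4)2 0/3 unhappy
(6,2)1 2/2 ok
(6,3)1 2/3 ok
Unsatisfied: (1,1), (1,2), (1,3), (2,2), (3,1), (4,5), (5,4) — 7 in total.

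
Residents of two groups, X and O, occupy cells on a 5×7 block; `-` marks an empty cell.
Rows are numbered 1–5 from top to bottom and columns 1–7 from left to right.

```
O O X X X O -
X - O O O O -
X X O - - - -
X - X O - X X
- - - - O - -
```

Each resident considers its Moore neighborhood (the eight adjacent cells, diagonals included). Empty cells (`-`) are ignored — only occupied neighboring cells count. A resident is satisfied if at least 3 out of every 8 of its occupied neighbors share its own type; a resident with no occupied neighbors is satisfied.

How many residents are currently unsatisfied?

3

(1,1)O 1/2 ✓
(1,2)O 2/4 ✓
(1,3)X 1/4 ✗
(1,4)X 2/5 ✓
(1,5)X 1/5 ✗
(1,6)O 2/3 ✓
(2,1)X 2/4 ✓
(2,3)O 3/6 ✓
(2,4)O 3/6 ✓
(2,5)O 3/5 ✓
(2,6)O 2/3 ✓
(3,1)X 3/3 ✓
(3,2)X 4/6 ✓
(3,3)O 3/5 ✓
(4,1)X 2/2 ✓
(4,3)X 1/3 ✗
(4,4)O 2/3 ✓
(4,6)X 1/2 ✓
(4,7)X 1/1 ✓
(5,5)O 1/2 ✓
Unsatisfied: (1,3), (1,5), (4,3) — 3 in total.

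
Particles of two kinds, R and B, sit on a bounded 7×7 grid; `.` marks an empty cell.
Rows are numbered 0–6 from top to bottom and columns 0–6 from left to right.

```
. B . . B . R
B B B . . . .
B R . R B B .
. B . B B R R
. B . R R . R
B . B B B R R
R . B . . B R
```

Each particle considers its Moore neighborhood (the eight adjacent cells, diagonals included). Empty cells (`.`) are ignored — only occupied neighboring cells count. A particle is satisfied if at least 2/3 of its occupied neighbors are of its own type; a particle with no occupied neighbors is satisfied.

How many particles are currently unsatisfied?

15

(0,1)B 3/3 ok
(0,4)B 0/0 ok
(0,6)R 0/0 ok
(1,0)B 3/4 ok
(1,1)B 4/5 ok
(1,2)B 2/4 unhappy
(2,0)B 3/4 ok
(2,1)R 0/5 unhappy
(2,3)R 0/4 unhappy
(2,4)B 3/5 unhappy
(2,5)B 2/4 unhappy
(3,1)B 2/3 ok
(3,3)B 2/5 unhappy
(3,4)B 3/7 unhappy
(3,5)R 3/6 unhappy
(3,6)R 2/3 ok
(4,1)B 3/3 ok
(4,3)R 1/6 unhappy
(4,4)R 3/7 unhappy
(4,6)R 4/4 ok
(5,0)B 1/2 unhappy
(5,2)B 3/4 ok
(5,3)B 3/5 unhappy
(5,4)B 2/5 unhappy
(5,5)R 4/6 ok
(5,6)R 3/4 ok
(6,0)R 0/1 unhappy
(6,2)B 2/2 ok
(6,5)B 1/4 unhappy
(6,6)R 2/3 ok
Unsatisfied: (1,2), (2,1), (2,3), (2,4), (2,5), (3,3), (3,4), (3,5), (4,3), (4,4), (5,0), (5,3), (5,4), (6,0), (6,5) — 15 in total.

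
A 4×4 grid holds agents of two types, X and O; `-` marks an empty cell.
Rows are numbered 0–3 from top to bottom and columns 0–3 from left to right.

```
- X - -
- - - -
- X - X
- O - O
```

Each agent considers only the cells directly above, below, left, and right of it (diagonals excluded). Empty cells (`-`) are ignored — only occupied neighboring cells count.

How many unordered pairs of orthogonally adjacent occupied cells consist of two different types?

2

Scan each occupied cell's neighbors to the right and below so each pair is counted once.
From row 2: 2 unlike of 2 pairs (running 2/2).
Total adjacent occupied pairs: 2; unlike-type pairs: 2.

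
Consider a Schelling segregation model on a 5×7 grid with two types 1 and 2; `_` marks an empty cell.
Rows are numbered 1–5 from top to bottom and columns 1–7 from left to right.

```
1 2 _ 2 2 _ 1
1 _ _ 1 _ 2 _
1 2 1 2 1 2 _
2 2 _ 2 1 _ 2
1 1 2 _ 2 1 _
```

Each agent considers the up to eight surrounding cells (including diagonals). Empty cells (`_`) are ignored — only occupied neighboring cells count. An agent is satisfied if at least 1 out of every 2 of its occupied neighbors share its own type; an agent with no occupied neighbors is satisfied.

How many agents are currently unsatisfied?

Row 1: (1,1)1 1/2 satisfied · (1,2)2 0/2 not · (1,4)2 1/2 satisfied · (1,5)2 2/3 satisfied · (1,7)1 0/1 not
Row 2: (2,1)1 2/4 satisfied · (2,4)1 2/5 not · (2,6)2 2/4 satisfied
Row 3: (3,1)1 1/4 not · (3,2)2 2/5 not · (3,3)1 1/5 not · (3,4)2 1/5 not · (3,5)1 2/6 not · (3,6)2 2/4 satisfied
Row 4: (4,1)2 2/5 not · (4,2)2 3/7 not · (4,4)2 3/6 satisfied · (4,5)1 2/6 not · (4,7)2 1/2 satisfied
Row 5: (5,1)1 1/3 not · (5,2)1 1/4 not · (5,3)2 2/3 satisfied · (5,5)2 1/3 not · (5,6)1 1/3 not
Unsatisfied: (1,2), (1,7), (2,4), (3,1), (3,2), (3,3), (3,4), (3,5), (4,1), (4,2), (4,5), (5,1), (5,2), (5,5), (5,6) — 15 in total.

15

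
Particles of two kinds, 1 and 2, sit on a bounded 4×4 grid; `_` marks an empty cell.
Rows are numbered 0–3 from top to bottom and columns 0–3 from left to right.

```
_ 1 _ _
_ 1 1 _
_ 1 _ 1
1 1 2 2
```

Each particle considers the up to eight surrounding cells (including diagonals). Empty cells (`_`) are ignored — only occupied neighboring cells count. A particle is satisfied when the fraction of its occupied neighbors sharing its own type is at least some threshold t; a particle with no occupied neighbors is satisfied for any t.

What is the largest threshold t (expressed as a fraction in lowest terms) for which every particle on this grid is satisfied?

Row 0: (0,1)1 2/2
Row 1: (1,1)1 3/3 · (1,2)1 4/4
Row 2: (2,1)1 4/5 · (2,3)1 1/3
Row 3: (3,0)1 2/2 · (3,1)1 2/3 · (3,2)2 1/4 · (3,3)2 1/2
The smallest same-type fraction is 1/4 at (3,2), which reduces to 1/4. Any threshold above that leaves this particle unsatisfied.

1/4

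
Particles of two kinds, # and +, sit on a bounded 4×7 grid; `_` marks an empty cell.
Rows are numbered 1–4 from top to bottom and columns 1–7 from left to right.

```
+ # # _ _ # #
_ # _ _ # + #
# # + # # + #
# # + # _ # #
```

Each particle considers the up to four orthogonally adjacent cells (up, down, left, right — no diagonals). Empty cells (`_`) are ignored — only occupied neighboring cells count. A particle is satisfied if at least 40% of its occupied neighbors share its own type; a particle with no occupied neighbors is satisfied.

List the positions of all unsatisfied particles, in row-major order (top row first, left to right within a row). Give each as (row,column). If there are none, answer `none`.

Row 1: (1,1)+ 0/1 ✗ · (1,2)# 2/3 ✓ · (1,3)# 1/1 ✓ · (1,6)# 1/2 ✓ · (1,7)# 2/2 ✓
Row 2: (2,2)# 2/2 ✓ · (2,5)# 1/2 ✓ · (2,6)+ 1/4 ✗ · (2,7)# 2/3 ✓
Row 3: (3,1)# 2/2 ✓ · (3,2)# 3/4 ✓ · (3,3)+ 1/3 ✗ · (3,4)# 2/3 ✓ · (3,5)# 2/3 ✓ · (3,6)+ 1/4 ✗ · (3,7)# 2/3 ✓
Row 4: (4,1)# 2/2 ✓ · (4,2)# 2/3 ✓ · (4,3)+ 1/3 ✗ · (4,4)# 1/2 ✓ · (4,6)# 1/2 ✓ · (4,7)# 2/2 ✓

(1,1), (2,6), (3,3), (3,6), (4,3)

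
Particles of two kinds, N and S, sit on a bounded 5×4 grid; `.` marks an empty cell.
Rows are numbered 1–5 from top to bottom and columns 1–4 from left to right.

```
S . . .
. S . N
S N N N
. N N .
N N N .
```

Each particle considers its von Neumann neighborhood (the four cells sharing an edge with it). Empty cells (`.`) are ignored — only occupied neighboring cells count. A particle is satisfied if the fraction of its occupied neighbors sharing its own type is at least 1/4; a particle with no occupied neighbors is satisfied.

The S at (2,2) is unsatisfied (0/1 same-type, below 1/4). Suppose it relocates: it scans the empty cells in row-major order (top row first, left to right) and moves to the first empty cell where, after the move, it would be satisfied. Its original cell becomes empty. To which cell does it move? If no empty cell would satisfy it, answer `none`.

Vacating (2,2). Empty cells in order:
  (1,2): 1/1 same-type → satisfied — stop here.

(1,2)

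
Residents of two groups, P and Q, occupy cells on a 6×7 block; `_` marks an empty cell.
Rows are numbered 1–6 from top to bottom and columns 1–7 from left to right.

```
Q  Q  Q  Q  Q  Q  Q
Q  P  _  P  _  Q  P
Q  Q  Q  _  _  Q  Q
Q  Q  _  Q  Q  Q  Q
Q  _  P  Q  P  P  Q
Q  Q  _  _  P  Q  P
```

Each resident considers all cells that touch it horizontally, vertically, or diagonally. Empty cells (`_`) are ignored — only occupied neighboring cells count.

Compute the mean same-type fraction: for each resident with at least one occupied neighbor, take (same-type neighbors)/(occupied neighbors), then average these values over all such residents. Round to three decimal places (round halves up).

0.595

(1,1)Q 2/3
(1,2)Q 3/4
(1,3)Q 2/4
(1,4)Q 2/3
(1,5)Q 3/4
(1,6)Q 3/4
(1,7)Q 2/3
(2,1)Q 4/5
(2,2)P 0/7
(2,4)P 0/4
(2,6)Q 5/6
(2,7)P 0/5
(3,1)Q 4/5
(3,2)Q 5/6
(3,3)Q 3/5
(3,6)Q 5/6
(3,7)Q 4/5
(4,1)Q 4/4
(4,2)Q 5/6
(4,4)Q 3/5
(4,5)Q 4/6
(4,6)Q 5/7
(4,7)Q 4/5
(5,1)Q 4/4
(5,3)P 0/4
(5,4)Q 2/5
(5,5)P 2/7
(5,6)P 3/8
(5,7)Q 3/5
(6,1)Q 2/2
(6,2)Q 2/3
(6,5)P 2/4
(6,6)Q 1/5
(6,7)P 1/3
Sum over 34 residents: 2/3 + 3/4 + 2/4 + 2/3 + 3/4 + 3/4 + 2/3 + 4/5 + 0/7 + 0/4 + 5/6 + 0/5 + 4/5 + 5/6 + 3/5 + 5/6 + 4/5 + 4/4 + 5/6 + 3/5 + 4/6 + 5/7 + 4/5 + 4/4 + 0/4 + 2/5 + 2/7 + 3/8 + 3/5 + 2/2 + 2/3 + 2/4 + 1/5 + 1/3 = 809/40; mean = 809/40 ÷ 34 = 809/1360 = 0.594852… → 0.595.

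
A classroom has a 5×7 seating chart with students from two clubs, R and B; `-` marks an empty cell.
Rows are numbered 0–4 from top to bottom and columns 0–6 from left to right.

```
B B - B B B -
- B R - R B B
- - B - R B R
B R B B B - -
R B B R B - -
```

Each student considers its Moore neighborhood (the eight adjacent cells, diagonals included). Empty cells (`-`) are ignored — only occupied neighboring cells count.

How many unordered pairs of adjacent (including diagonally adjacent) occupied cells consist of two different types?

Scan each occupied cell's neighbors to the right and below (and the two forward diagonals) so each pair is counted once.
Row 0: B(0,0)–B(0,1)= B(0,0)–B(1,1)= B(0,1)–B(1,1)= B(0,1)–R(1,2)≠ B(0,3)–B(0,4)= B(0,3)–R(1,4)≠ B(0,3)–R(1,2)≠ B(0,4)–B(0,5)= B(0,4)–R(1,4)≠ B(0,4)–B(1,5)= B(0,5)–B(1,5)= B(0,5)–B(1,6)= B(0,5)–R(1,4)≠  → 5/13 unlike.
Row 1: B(1,1)–R(1,2)≠ B(1,1)–B(2,2)= R(1,2)–B(2,2)≠ R(1,4)–B(1,5)≠ R(1,4)–R(2,4)= R(1,4)–B(2,5)≠ B(1,5)–B(1,6)= B(1,5)–B(2,5)= B(1,5)–R(2,6)≠ B(1,5)–R(2,4)≠ B(1,6)–R(2,6)≠ B(1,6)–B(2,5)=  → 7/12 unlike.
Row 2: B(2,2)–B(3,2)= B(2,2)–B(3,3)= B(2,2)–R(3,1)≠ R(2,4)–B(2,5)≠ R(2,4)–B(3,4)≠ R(2,4)–B(3,3)≠ B(2,5)–R(2,6)≠ B(2,5)–B(3,4)=  → 5/8 unlike.
Row 3: B(3,0)–R(3,1)≠ B(3,0)–R(4,0)≠ B(3,0)–B(4,1)= R(3,1)–B(3,2)≠ R(3,1)–B(4,1)≠ R(3,1)–B(4,2)≠ R(3,1)–R(4,0)= B(3,2)–B(3,3)= B(3,2)–B(4,2)= B(3,2)–R(4,3)≠ B(3,2)–B(4,1)= B(3,3)–B(3,4)= B(3,3)–R(4,3)≠ B(3,3)–B(4,4)= B(3,3)–B(4,2)= B(3,4)–B(4,4)= B(3,4)–R(4,3)≠  → 8/17 unlike.
Row 4: R(4,0)–B(4,1)≠ B(4,1)–B(4,2)= B(4,2)–R(4,3)≠ R(4,3)–B(4,4)≠  → 3/4 unlike.
Total adjacent occupied pairs: 54; unlike-type pairs: 28.

28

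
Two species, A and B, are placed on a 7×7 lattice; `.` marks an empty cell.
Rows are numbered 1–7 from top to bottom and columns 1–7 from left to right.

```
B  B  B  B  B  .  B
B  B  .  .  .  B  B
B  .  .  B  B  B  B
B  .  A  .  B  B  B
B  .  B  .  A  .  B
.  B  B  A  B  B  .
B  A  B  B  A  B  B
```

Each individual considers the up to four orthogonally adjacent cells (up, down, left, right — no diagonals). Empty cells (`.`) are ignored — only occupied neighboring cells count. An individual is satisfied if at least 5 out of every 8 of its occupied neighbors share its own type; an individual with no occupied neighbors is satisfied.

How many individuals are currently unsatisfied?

(1,1)B 2/2 ok
(1,2)B 3/3 ok
(1,3)B 2/2 ok
(1,4)B 2/2 ok
(1,5)B 1/1 ok
(1,7)B 1/1 ok
(2,1)B 3/3 ok
(2,2)B 2/2 ok
(2,6)B 2/2 ok
(2,7)B 3/3 ok
(3,1)B 2/2 ok
(3,4)B 1/1 ok
(3,5)B 3/3 ok
(3,6)B 4/4 ok
(3,7)B 3/3 ok
(4,1)B 2/2 ok
(4,3)A 0/1 unhappy
(4,5)B 2/3 ok
(4,6)B 3/3 ok
(4,7)B 3/3 ok
(5,1)B 1/1 ok
(5,3)B 1/2 unhappy
(5,5)A 0/2 unhappy
(5,7)B 1/1 ok
(6,2)B 1/2 unhappy
(6,3)B 3/4 ok
(6,4)A 0/3 unhappy
(6,5)B 1/4 unhappy
(6,6)B 2/2 ok
(7,1)B 0/1 unhappy
(7,2)A 0/3 unhappy
(7,3)B 2/3 ok
(7,4)B 1/3 unhappy
(7,5)A 0/3 unhappy
(7,6)B 2/3 ok
(7,7)B 1/1 ok
Unsatisfied: (4,3), (5,3), (5,5), (6,2), (6,4), (6,5), (7,1), (7,2), (7,4), (7,5) — 10 in total.

10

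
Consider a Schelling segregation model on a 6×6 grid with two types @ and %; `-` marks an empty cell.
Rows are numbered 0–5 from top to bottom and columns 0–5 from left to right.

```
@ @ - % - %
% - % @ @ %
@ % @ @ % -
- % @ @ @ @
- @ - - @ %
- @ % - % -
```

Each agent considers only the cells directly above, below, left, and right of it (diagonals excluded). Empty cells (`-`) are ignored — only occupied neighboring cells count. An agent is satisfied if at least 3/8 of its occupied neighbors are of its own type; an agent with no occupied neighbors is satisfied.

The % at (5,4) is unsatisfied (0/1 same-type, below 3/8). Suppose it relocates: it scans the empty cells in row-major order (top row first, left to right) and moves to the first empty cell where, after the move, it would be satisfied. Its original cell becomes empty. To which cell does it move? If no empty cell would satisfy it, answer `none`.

Vacating (5,4). Empty cells in order:
  (0,2): 2/3 same-type → satisfied — stop here.

(0,2)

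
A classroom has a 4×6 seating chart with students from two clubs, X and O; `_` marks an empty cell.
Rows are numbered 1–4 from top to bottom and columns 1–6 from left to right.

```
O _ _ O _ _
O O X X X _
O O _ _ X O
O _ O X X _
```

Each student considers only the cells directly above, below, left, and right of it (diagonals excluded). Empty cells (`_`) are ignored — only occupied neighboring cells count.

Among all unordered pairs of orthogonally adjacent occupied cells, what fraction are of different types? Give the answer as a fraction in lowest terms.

4/15

Scan each occupied cell's neighbors to the right and below so each pair is counted once.
Row 1: O(1,1)–O(2,1)= O(1,4)–X(2,4)≠  → 1/2 unlike.
Row 2: O(2,1)–O(2,2)= O(2,1)–O(3,1)= O(2,2)–X(2,3)≠ O(2,2)–O(3,2)= X(2,3)–X(2,4)= X(2,4)–X(2,5)= X(2,5)–X(3,5)=  → 1/7 unlike.
Row 3: O(3,1)–O(3,2)= O(3,1)–O(4,1)= X(3,5)–O(3,6)≠ X(3,5)–X(4,5)=  → 1/4 unlike.
Row 4: O(4,3)–X(4,4)≠ X(4,4)–X(4,5)=  → 1/2 unlike.
Total adjacent occupied pairs: 15; unlike-type pairs: 4.
4/15 is already in lowest terms.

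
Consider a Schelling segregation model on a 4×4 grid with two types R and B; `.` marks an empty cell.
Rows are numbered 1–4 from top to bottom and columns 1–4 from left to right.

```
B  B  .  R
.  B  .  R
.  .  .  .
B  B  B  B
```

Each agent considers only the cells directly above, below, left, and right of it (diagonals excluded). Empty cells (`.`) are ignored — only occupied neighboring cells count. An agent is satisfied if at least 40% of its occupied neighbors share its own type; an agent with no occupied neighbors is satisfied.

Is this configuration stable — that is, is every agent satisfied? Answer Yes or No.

Yes

Row 1: (1,1)B 1/1 satisfied · (1,2)B 2/2 satisfied · (1,4)R 1/1 satisfied
Row 2: (2,2)B 1/1 satisfied · (2,4)R 1/1 satisfied
Row 4: (4,1)B 1/1 satisfied · (4,2)B 2/2 satisfied · (4,3)B 2/2 satisfied · (4,4)B 1/1 satisfied
All meet the threshold, so the configuration is stable.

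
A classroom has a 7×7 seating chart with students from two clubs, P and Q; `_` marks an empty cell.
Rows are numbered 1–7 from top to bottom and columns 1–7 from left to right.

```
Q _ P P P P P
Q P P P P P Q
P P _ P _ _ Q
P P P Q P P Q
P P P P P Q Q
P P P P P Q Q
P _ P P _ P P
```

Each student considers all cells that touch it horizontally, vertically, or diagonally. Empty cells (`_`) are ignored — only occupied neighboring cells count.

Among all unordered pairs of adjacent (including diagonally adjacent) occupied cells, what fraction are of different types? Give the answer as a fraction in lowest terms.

27/118

Scan each occupied cell's neighbors to the right and below (and the two forward diagonals) so each pair is counted once.
Row 1: Q(1,1)–Q(2,1)= Q(1,1)–P(2,2)≠ P(1,3)–P(1,4)= P(1,3)–P(2,3)= P(1,3)–P(2,4)= P(1,3)–P(2,2)= P(1,4)–P(1,5)= P(1,4)–P(2,4)= P(1,4)–P(2,5)= P(1,4)–P(2,3)= P(1,5)–P(1,6)= P(1,5)–P(2,5)= P(1,5)–P(2,6)= P(1,5)–P(2,4)= P(1,6)–P(1,7)= P(1,6)–P(2,6)= P(1,6)–Q(2,7)≠ P(1,6)–P(2,5)= P(1,7)–Q(2,7)≠ P(1,7)–P(2,6)=  → 3/20 unlike.
Row 2: Q(2,1)–P(2,2)≠ Q(2,1)–P(3,1)≠ Q(2,1)–P(3,2)≠ P(2,2)–P(2,3)= P(2,2)–P(3,2)= P(2,2)–P(3,1)= P(2,3)–P(2,4)= P(2,3)–P(3,4)= P(2,3)–P(3,2)= P(2,4)–P(2,5)= P(2,4)–P(3,4)= P(2,5)–P(2,6)= P(2,5)–P(3,4)= P(2,6)–Q(2,7)≠ P(2,6)–Q(3,7)≠ Q(2,7)–Q(3,7)=  → 5/16 unlike.
Row 3: P(3,1)–P(3,2)= P(3,1)–P(4,1)= P(3,1)–P(4,2)= P(3,2)–P(4,2)= P(3,2)–P(4,3)= P(3,2)–P(4,1)= P(3,4)–Q(4,4)≠ P(3,4)–P(4,5)= P(3,4)–P(4,3)= Q(3,7)–Q(4,7)= Q(3,7)–P(4,6)≠  → 2/11 unlike.
Row 4: P(4,1)–P(4,2)= P(4,1)–P(5,1)= P(4,1)–P(5,2)= P(4,2)–P(4,3)= P(4,2)–P(5,2)= P(4,2)–P(5,3)= P(4,2)–P(5,1)= P(4,3)–Q(4,4)≠ P(4,3)–P(5,3)= P(4,3)–P(5,4)= P(4,3)–P(5,2)= Q(4,4)–P(4,5)≠ Q(4,4)–P(5,4)≠ Q(4,4)–P(5,5)≠ Q(4,4)–P(5,3)≠ P(4,5)–P(4,6)= P(4,5)–P(5,5)= P(4,5)–Q(5,6)≠ P(4,5)–P(5,4)= P(4,6)–Q(4,7)≠ P(4,6)–Q(5,6)≠ P(4,6)–Q(5,7)≠ P(4,6)–P(5,5)= Q(4,7)–Q(5,7)= Q(4,7)–Q(5,6)=  → 9/25 unlike.
Row 5: P(5,1)–P(5,2)= P(5,1)–P(6,1)= P(5,1)–P(6,2)= P(5,2)–P(5,3)= P(5,2)–P(6,2)= P(5,2)–P(6,3)= P(5,2)–P(6,1)= P(5,3)–P(5,4)= P(5,3)–P(6,3)= P(5,3)–P(6,4)= P(5,3)–P(6,2)= P(5,4)–P(5,5)= P(5,4)–P(6,4)= P(5,4)–P(6,5)= P(5,4)–P(6,3)= P(5,5)–Q(5,6)≠ P(5,5)–P(6,5)= P(5,5)–Q(6,6)≠ P(5,5)–P(6,4)= Q(5,6)–Q(5,7)= Q(5,6)–Q(6,6)= Q(5,6)–Q(6,7)= Q(5,6)–P(6,5)≠ Q(5,7)–Q(6,7)= Q(5,7)–Q(6,6)=  → 3/25 unlike.
Row 6: P(6,1)–P(6,2)= P(6,1)–P(7,1)= P(6,2)–P(6,3)= P(6,2)–P(7,3)= P(6,2)–P(7,1)= P(6,3)–P(6,4)= P(6,3)–P(7,3)= P(6,3)–P(7,4)= P(6,4)–P(6,5)= P(6,4)–P(7,4)= P(6,4)–P(7,3)= P(6,5)–Q(6,6)≠ P(6,5)–P(7,6)= P(6,5)–P(7,4)= Q(6,6)–Q(6,7)= Q(6,6)–P(7,6)≠ Q(6,6)–P(7,7)≠ Q(6,7)–P(7,7)≠ Q(6,7)–P(7,6)≠  → 5/19 unlike.
Row 7: P(7,3)–P(7,4)= P(7,6)–P(7,7)=  → 0/2 unlike.
Total adjacent occupied pairs: 118; unlike-type pairs: 27.
27/118 is already in lowest terms.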